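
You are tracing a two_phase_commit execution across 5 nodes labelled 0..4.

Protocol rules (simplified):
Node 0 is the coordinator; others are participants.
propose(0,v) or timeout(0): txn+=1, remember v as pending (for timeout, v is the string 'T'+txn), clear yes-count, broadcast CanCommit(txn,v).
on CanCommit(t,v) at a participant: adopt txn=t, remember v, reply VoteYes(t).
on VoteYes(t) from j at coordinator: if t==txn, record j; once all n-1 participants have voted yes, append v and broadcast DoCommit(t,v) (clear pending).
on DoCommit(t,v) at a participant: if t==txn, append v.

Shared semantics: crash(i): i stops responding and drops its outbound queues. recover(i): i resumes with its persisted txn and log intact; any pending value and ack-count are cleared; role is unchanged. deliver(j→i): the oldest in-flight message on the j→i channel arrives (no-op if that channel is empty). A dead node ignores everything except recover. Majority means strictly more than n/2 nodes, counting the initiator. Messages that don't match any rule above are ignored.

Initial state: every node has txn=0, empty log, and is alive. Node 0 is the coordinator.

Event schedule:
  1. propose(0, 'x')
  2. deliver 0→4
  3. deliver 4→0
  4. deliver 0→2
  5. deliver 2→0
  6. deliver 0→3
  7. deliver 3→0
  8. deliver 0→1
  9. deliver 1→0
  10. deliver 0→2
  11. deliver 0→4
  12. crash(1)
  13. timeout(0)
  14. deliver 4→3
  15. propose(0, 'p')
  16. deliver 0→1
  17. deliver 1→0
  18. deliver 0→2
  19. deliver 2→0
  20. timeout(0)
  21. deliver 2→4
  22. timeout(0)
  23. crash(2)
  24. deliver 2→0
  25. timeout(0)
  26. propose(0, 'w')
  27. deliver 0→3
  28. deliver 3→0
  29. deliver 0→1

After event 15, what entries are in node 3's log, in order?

step 1 propose(0,'x'): 0={coor,t=1,log=-}
step 2 deliver 0→4: 4={part,t=1,log=-}
step 3 deliver 4→0: —
step 4 deliver 0→2: 2={part,t=1,log=-}
step 5 deliver 2→0: —
step 6 deliver 0→3: 3={part,t=1,log=-}
step 7 deliver 3→0: —
step 8 deliver 0→1: 1={part,t=1,log=-}
step 9 deliver 1→0: 0={coor,t=1,log=x}
step 10 deliver 0→2: 2={part,t=1,log=x}
step 11 deliver 0→4: 4={part,t=1,log=x}
step 12 crash(1): 1={✗part,t=1,log=-}
step 13 timeout(0): 0={coor,t=2,log=x}
step 14 deliver 4→3: —
step 15 propose(0,'p'): 0={coor,t=3,log=x}

empty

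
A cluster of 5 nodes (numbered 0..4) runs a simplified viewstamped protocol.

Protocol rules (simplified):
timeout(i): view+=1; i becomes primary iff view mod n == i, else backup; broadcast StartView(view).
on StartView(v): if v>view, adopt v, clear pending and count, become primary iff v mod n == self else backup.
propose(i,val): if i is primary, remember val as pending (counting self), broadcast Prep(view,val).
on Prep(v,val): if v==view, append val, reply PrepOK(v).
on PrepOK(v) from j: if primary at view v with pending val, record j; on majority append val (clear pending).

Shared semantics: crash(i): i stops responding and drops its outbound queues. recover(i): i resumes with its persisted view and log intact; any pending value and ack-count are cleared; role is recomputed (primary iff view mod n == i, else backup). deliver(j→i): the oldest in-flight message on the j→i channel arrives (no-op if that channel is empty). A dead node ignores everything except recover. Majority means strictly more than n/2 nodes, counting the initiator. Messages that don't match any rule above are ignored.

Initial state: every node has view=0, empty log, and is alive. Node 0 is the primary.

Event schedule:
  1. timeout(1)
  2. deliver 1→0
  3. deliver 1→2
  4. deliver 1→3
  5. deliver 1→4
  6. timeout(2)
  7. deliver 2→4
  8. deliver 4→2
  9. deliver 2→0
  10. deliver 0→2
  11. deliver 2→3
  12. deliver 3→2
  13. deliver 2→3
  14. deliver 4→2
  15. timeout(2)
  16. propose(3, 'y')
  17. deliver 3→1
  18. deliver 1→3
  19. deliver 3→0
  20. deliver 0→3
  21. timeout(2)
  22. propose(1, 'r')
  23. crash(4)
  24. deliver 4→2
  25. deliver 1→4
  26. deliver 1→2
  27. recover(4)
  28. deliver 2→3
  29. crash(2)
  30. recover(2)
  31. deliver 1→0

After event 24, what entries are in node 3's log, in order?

after 1 — timeout(1): n1:prim/v1/[-]
after 2 — deliver 1→0: n0:back/v1/[-]
after 3 — deliver 1→2: n2:back/v1/[-]
after 4 — deliver 1→3: n3:back/v1/[-]
after 5 — deliver 1→4: n4:back/v1/[-]
after 6 — timeout(2): n2:prim/v2/[-]
after 7 — deliver 2→4: n4:back/v2/[-]
after 8 — deliver 4→2: ·
after 9 — deliver 2→0: n0:back/v2/[-]
after 10 — deliver 0→2: ·
after 11 — deliver 2→3: n3:back/v2/[-]
after 12 — deliver 3→2: ·
after 13 — deliver 2→3: ·
after 14 — deliver 4→2: ·
after 15 — timeout(2): n2:back/v3/[-]
after 16 — propose(3,'y'): ·
after 17 — deliver 3→1: ·
after 18 — deliver 1→3: ·
after 19 — deliver 3→0: ·
after 20 — deliver 0→3: ·
after 21 — timeout(2): n2:back/v4/[-]
after 22 — propose(1,'r'): ·
after 23 — crash(4): n4:✗back/v2/[-]
after 24 — deliver 4→2: ·

empty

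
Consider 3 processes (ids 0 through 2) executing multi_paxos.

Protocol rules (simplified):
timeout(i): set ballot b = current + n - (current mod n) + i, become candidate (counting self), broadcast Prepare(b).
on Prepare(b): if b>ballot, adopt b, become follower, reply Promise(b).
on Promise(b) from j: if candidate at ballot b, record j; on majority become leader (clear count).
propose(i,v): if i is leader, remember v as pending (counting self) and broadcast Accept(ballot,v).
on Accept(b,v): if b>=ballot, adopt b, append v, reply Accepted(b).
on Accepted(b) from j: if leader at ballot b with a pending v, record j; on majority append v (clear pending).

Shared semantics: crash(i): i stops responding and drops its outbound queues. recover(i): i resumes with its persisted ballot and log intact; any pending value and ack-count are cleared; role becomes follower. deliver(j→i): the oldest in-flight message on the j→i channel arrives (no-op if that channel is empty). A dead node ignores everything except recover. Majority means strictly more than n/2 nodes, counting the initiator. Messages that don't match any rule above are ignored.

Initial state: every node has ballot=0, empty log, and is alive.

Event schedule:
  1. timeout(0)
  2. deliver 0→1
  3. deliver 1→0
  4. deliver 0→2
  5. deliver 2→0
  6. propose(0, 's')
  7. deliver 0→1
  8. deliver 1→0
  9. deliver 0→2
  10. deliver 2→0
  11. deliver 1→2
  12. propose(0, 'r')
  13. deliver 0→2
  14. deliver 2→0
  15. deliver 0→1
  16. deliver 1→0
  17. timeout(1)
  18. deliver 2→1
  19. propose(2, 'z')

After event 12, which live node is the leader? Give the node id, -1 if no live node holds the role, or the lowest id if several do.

0

1. timeout(0):  <0:cand b3 ->
2. deliver 0→1:  <1:foll b3 ->
3. deliver 1→0:  <0:lead b3 ->
4. deliver 0→2:  <2:foll b3 ->
5. deliver 2→0:  nop
6. propose(0,'s'):  nop
7. deliver 0→1:  <1:foll b3 s>
8. deliver 1→0:  <0:lead b3 s>
9. deliver 0→2:  <2:foll b3 s>
10. deliver 2→0:  nop
11. deliver 1→2:  nop
12. propose(0,'r'):  nop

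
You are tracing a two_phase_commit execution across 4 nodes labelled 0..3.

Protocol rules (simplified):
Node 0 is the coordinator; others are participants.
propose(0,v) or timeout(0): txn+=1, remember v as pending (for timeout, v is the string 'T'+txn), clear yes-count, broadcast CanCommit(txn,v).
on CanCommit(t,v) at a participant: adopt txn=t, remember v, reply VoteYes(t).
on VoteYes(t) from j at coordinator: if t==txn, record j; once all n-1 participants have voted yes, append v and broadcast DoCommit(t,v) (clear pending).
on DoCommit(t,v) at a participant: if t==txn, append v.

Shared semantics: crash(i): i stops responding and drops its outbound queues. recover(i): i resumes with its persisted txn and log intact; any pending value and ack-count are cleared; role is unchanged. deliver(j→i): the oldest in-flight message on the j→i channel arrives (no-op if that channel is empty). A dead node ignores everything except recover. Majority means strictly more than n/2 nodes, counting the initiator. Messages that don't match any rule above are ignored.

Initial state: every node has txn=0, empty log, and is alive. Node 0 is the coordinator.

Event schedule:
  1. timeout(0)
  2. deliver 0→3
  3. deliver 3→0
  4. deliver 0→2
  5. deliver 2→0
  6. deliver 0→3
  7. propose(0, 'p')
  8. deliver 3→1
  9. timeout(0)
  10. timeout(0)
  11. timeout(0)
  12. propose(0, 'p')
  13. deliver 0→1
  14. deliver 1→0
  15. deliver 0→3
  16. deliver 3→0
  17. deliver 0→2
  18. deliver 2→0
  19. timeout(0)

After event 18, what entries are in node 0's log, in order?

1. timeout(0):  <0:coor t1 ->
2. deliver 0→3:  <3:part t1 ->
3. deliver 3→0:  nop
4. deliver 0→2:  <2:part t1 ->
5. deliver 2→0:  nop
6. deliver 0→3:  nop
7. propose(0,'p'):  <0:coor t2 ->
8. deliver 3→1:  nop
9. timeout(0):  <0:coor t3 ->
10. timeout(0):  <0:coor t4 ->
11. timeout(0):  <0:coor t5 ->
12. propose(0,'p'):  <0:coor t6 ->
13. deliver 0→1:  <1:part t1 ->
14. deliver 1→0:  nop
15. deliver 0→3:  <3:part t2 ->
16. deliver 3→0:  nop
17. deliver 0→2:  <2:part t2 ->
18. deliver 2→0:  nop

empty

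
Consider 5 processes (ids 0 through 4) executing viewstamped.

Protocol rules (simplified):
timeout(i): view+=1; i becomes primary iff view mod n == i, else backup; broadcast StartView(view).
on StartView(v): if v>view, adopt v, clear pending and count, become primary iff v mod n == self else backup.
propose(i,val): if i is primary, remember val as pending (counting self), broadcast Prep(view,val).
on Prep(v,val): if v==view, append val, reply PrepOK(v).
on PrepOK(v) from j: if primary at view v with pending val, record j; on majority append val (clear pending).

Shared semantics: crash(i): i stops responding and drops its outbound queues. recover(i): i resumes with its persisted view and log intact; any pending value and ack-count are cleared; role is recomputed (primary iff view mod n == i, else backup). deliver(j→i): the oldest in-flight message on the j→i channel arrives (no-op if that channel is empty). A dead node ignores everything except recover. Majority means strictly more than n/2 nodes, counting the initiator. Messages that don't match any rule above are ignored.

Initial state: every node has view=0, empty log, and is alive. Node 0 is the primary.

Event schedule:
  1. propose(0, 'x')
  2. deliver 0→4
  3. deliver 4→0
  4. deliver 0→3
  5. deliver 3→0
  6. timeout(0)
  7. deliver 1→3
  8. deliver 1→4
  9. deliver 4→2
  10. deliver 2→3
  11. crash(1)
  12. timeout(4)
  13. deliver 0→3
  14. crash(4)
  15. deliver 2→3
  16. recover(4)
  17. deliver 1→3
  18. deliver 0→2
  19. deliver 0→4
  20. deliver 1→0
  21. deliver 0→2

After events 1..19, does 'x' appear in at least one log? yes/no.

yes

e1 propose(0,'x'): ·
e2 deliver 0→4: 4[back,v=0,x]
e3 deliver 4→0: ·
e4 deliver 0→3: 3[back,v=0,x]
e5 deliver 3→0: 0[prim,v=0,x]
e6 timeout(0): 0[back,v=1,x]
e7 deliver 1→3: ·
e8 deliver 1→4: ·
e9 deliver 4→2: ·
e10 deliver 2→3: ·
e11 crash(1): 1[✗back,v=0,-]
e12 timeout(4): 4[back,v=1,x]
e13 deliver 0→3: 3[back,v=1,x]
e14 crash(4): 4[✗back,v=1,x]
e15 deliver 2→3: ·
e16 recover(4): 4[back,v=1,x]
e17 deliver 1→3: ·
e18 deliver 0→2: 2[back,v=0,x]
e19 deliver 0→4: ·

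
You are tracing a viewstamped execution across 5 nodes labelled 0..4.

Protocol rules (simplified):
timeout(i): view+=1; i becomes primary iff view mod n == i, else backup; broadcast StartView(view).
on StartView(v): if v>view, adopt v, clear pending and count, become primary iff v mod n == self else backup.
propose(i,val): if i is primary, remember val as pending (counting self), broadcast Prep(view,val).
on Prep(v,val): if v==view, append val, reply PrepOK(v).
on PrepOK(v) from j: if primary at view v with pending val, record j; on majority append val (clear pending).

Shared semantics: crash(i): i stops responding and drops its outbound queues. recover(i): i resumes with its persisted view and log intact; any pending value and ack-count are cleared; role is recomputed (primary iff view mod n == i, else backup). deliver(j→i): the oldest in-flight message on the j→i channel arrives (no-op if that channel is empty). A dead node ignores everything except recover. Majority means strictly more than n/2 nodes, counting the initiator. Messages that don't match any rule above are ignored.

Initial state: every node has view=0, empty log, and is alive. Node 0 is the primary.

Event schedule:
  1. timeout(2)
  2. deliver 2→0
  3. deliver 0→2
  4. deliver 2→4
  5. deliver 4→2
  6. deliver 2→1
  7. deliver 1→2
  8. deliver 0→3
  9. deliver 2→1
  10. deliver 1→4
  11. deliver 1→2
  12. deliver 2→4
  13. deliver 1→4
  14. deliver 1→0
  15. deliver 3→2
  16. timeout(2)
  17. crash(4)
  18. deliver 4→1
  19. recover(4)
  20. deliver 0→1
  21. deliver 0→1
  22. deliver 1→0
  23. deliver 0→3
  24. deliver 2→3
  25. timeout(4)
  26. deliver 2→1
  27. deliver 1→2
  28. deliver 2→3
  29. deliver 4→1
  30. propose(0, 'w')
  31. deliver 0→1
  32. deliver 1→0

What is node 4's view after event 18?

1

after 1 — timeout(2): n2:back/v1/[-]
after 2 — deliver 2→0: n0:back/v1/[-]
after 3 — deliver 0→2: ·
after 4 — deliver 2→4: n4:back/v1/[-]
after 5 — deliver 4→2: ·
after 6 — deliver 2→1: n1:prim/v1/[-]
after 7 — deliver 1→2: ·
after 8 — deliver 0→3: ·
after 9 — deliver 2→1: ·
after 10 — deliver 1→4: ·
after 11 — deliver 1→2: ·
after 12 — deliver 2→4: ·
after 13 — deliver 1→4: ·
after 14 — deliver 1→0: ·
after 15 — deliver 3→2: ·
after 16 — timeout(2): n2:prim/v2/[-]
after 17 — crash(4): n4:✗back/v1/[-]
after 18 — deliver 4→1: ·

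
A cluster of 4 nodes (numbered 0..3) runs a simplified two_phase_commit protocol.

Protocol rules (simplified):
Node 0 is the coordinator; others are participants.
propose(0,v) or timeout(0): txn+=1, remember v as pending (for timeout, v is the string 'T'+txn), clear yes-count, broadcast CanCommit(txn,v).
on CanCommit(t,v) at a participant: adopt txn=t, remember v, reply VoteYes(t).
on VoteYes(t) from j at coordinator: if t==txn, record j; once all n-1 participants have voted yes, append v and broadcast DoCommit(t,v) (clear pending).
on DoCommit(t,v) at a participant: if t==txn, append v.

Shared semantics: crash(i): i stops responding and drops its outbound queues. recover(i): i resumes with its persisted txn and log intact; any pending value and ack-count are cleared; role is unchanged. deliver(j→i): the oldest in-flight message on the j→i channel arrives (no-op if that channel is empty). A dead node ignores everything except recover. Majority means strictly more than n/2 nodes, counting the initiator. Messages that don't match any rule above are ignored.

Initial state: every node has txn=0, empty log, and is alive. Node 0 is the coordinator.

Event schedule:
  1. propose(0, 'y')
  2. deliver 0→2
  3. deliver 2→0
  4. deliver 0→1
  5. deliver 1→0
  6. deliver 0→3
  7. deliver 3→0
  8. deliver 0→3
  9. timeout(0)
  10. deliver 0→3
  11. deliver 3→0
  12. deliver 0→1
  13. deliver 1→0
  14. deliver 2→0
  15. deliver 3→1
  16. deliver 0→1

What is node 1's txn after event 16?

2

[1] propose(0,'y') → N0(coor t1 [-])
[2] deliver 0→2 → N2(part t1 [-])
[3] deliver 2→0 → ∅
[4] deliver 0→1 → N1(part t1 [-])
[5] deliver 1→0 → ∅
[6] deliver 0→3 → N3(part t1 [-])
[7] deliver 3→0 → N0(coor t1 [y])
[8] deliver 0→3 → N3(part t1 [y])
[9] timeout(0) → N0(coor t2 [y])
[10] deliver 0→3 → N3(part t2 [y])
[11] deliver 3→0 → ∅
[12] deliver 0→1 → N1(part t1 [y])
[13] deliver 1→0 → ∅
[14] deliver 2→0 → ∅
[15] deliver 3→1 → ∅
[16] deliver 0→1 → N1(part t2 [y])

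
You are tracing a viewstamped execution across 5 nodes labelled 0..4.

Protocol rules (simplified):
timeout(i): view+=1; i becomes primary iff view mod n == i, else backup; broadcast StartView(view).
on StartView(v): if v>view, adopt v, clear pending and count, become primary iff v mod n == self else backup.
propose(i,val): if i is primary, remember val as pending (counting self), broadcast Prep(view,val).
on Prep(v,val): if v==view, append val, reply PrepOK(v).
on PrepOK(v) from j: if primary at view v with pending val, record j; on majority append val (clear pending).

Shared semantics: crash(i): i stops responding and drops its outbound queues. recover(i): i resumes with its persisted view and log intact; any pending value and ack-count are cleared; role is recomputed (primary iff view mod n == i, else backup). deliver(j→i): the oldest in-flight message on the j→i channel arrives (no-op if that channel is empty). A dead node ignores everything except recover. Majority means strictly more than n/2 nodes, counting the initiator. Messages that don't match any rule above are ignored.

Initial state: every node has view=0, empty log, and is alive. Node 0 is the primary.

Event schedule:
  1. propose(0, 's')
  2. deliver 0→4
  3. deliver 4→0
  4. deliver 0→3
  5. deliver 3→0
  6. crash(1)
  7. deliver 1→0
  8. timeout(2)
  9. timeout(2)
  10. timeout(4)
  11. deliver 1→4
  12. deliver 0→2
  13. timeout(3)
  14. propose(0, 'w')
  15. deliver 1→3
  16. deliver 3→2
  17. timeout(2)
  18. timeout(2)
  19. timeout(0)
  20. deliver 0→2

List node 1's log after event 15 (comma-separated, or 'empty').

after 1 — propose(0,'s'): ·
after 2 — deliver 0→4: n4:back/v0/[s]
after 3 — deliver 4→0: ·
after 4 — deliver 0→3: n3:back/v0/[s]
after 5 — deliver 3→0: n0:prim/v0/[s]
after 6 — crash(1): n1:✗back/v0/[-]
after 7 — deliver 1→0: ·
after 8 — timeout(2): n2:back/v1/[-]
after 9 — timeout(2): n2:prim/v2/[-]
after 10 — timeout(4): n4:back/v1/[s]
after 11 — deliver 1→4: ·
after 12 — deliver 0→2: ·
after 13 — timeout(3): n3:back/v1/[s]
after 14 — propose(0,'w'): ·
after 15 — deliver 1→3: ·

empty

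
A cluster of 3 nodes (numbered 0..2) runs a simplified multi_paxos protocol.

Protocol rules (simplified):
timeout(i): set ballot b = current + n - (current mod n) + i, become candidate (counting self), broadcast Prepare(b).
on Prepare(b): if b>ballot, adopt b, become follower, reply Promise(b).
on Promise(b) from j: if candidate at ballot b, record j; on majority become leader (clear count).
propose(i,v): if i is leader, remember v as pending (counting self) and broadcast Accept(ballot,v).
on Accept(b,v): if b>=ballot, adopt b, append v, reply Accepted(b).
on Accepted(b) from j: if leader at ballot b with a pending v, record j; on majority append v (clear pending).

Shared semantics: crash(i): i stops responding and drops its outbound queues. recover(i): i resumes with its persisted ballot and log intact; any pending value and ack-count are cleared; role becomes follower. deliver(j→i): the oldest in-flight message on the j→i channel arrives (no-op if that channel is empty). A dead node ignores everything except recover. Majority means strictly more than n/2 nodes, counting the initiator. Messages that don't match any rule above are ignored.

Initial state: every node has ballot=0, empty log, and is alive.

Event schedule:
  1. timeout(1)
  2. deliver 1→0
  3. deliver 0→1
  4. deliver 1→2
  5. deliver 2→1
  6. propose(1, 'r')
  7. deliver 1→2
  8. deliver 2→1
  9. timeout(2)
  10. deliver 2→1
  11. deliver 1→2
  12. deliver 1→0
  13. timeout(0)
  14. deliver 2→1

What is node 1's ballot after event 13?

8

1. timeout(1):  <1:cand b4 ->
2. deliver 1→0:  <0:foll b4 ->
3. deliver 0→1:  <1:lead b4 ->
4. deliver 1→2:  <2:foll b4 ->
5. deliver 2→1:  nop
6. propose(1,'r'):  nop
7. deliver 1→2:  <2:foll b4 r>
8. deliver 2→1:  <1:lead b4 r>
9. timeout(2):  <2:cand b8 r>
10. deliver 2→1:  <1:foll b8 r>
11. deliver 1→2:  <2:lead b8 r>
12. deliver 1→0:  <0:foll b4 r>
13. timeout(0):  <0:cand b6 r>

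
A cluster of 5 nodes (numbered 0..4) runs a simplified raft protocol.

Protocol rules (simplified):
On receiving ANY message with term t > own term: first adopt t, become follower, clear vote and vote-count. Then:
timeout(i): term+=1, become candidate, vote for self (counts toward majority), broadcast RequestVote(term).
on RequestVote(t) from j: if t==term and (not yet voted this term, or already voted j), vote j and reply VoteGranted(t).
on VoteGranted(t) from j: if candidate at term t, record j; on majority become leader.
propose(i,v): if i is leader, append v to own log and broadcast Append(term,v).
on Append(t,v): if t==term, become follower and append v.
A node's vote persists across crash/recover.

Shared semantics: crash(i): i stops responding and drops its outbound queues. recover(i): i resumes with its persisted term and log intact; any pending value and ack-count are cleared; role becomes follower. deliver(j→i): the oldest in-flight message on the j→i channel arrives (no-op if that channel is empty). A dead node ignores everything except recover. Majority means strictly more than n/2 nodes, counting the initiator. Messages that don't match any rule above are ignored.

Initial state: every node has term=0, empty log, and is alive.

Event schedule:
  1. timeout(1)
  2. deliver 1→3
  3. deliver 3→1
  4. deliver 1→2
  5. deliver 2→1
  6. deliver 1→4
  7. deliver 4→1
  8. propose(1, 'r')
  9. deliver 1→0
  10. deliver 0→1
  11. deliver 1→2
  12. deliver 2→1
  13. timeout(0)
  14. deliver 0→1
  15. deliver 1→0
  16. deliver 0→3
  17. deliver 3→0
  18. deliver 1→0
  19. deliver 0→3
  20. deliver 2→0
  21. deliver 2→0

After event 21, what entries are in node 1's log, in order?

r

after 1 — timeout(1): n1:cand/t1/[-]
after 2 — deliver 1→3: n3:foll/t1/[-]
after 3 — deliver 3→1: ·
after 4 — deliver 1→2: n2:foll/t1/[-]
after 5 — deliver 2→1: n1:lead/t1/[-]
after 6 — deliver 1→4: n4:foll/t1/[-]
after 7 — deliver 4→1: ·
after 8 — propose(1,'r'): n1:lead/t1/[r]
after 9 — deliver 1→0: n0:foll/t1/[-]
after 10 — deliver 0→1: ·
after 11 — deliver 1→2: n2:foll/t1/[r]
after 12 — deliver 2→1: ·
after 13 — timeout(0): n0:cand/t2/[-]
after 14 — deliver 0→1: n1:foll/t2/[r]
after 15 — deliver 1→0: ·
after 16 — deliver 0→3: n3:foll/t2/[-]
after 17 — deliver 3→0: ·
after 18 — deliver 1→0: n0:lead/t2/[-]
after 19 — deliver 0→3: ·
after 20 — deliver 2→0: ·
after 21 — deliver 2→0: ·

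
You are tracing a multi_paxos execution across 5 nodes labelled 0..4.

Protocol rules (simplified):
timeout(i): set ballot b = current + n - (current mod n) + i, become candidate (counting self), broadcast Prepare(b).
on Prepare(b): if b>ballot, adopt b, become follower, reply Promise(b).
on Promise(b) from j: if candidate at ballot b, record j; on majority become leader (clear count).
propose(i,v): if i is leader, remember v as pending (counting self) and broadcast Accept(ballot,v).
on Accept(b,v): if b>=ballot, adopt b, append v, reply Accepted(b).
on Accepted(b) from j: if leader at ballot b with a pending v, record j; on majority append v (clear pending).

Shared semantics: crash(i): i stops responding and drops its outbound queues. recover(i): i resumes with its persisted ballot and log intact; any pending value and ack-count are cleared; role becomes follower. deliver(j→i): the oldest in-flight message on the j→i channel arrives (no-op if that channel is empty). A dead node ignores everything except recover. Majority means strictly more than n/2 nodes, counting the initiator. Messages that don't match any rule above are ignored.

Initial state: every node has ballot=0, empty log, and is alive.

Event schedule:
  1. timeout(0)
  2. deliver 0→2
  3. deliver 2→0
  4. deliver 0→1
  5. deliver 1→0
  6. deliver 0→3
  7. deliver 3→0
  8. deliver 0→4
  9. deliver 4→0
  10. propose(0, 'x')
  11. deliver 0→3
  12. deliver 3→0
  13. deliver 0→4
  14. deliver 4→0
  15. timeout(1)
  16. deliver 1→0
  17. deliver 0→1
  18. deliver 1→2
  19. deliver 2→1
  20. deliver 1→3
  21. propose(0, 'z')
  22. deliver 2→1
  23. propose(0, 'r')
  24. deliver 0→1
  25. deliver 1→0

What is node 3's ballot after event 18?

5

step 1 timeout(0): 0={cand,b=5,log=-}
step 2 deliver 0→2: 2={foll,b=5,log=-}
step 3 deliver 2→0: —
step 4 deliver 0→1: 1={foll,b=5,log=-}
step 5 deliver 1→0: 0={lead,b=5,log=-}
step 6 deliver 0→3: 3={foll,b=5,log=-}
step 7 deliver 3→0: —
step 8 deliver 0→4: 4={foll,b=5,log=-}
step 9 deliver 4→0: —
step 10 propose(0,'x'): —
step 11 deliver 0→3: 3={foll,b=5,log=x}
step 12 deliver 3→0: —
step 13 deliver 0→4: 4={foll,b=5,log=x}
step 14 deliver 4→0: 0={lead,b=5,log=x}
step 15 timeout(1): 1={cand,b=11,log=-}
step 16 deliver 1→0: 0={foll,b=11,log=x}
step 17 deliver 0→1: —
step 18 deliver 1→2: 2={foll,b=11,log=-}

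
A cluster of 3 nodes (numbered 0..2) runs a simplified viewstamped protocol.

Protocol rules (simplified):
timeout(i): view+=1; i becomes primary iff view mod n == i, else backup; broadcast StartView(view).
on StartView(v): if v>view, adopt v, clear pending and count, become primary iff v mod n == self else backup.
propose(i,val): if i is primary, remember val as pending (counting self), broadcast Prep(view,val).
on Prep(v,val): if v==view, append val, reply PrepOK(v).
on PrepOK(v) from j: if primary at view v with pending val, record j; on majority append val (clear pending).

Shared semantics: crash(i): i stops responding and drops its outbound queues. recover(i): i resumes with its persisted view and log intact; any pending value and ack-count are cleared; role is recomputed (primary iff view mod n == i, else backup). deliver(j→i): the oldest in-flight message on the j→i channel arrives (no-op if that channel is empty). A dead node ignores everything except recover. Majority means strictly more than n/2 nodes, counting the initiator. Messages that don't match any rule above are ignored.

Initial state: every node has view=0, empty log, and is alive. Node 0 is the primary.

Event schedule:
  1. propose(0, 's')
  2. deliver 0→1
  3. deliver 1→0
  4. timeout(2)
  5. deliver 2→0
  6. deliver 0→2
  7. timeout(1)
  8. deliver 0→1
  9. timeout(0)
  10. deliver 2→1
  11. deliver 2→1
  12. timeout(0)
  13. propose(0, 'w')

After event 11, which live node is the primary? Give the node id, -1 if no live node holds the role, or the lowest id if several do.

1

step 1 propose(0,'s'): —
step 2 deliver 0→1: 1={back,v=0,log=s}
step 3 deliver 1→0: 0={prim,v=0,log=s}
step 4 timeout(2): 2={back,v=1,log=-}
step 5 deliver 2→0: 0={back,v=1,log=s}
step 6 deliver 0→2: —
step 7 timeout(1): 1={prim,v=1,log=s}
step 8 deliver 0→1: —
step 9 timeout(0): 0={back,v=2,log=s}
step 10 deliver 2→1: —
step 11 deliver 2→1: —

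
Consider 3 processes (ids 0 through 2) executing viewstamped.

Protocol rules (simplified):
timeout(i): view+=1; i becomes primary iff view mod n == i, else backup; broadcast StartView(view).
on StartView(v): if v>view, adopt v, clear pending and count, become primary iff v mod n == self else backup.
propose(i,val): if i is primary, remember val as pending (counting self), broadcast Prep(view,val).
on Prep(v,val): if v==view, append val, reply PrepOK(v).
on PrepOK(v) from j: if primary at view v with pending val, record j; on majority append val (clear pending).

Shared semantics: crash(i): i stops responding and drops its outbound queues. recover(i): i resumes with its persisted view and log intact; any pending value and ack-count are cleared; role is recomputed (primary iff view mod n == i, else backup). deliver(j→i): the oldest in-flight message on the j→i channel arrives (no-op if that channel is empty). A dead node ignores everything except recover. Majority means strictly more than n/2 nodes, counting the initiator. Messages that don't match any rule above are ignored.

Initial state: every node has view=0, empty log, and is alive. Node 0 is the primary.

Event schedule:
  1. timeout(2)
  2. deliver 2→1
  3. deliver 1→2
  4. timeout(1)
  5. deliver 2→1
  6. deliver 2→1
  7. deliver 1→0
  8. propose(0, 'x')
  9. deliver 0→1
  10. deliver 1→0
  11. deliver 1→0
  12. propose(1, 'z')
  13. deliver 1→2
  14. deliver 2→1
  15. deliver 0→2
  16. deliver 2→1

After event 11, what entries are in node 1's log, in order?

step 1 timeout(2): 2={back,v=1,log=-}
step 2 deliver 2→1: 1={prim,v=1,log=-}
step 3 deliver 1→2: —
step 4 timeout(1): 1={back,v=2,log=-}
step 5 deliver 2→1: —
step 6 deliver 2→1: —
step 7 deliver 1→0: 0={back,v=2,log=-}
step 8 propose(0,'x'): —
step 9 deliver 0→1: —
step 10 deliver 1→0: —
step 11 deliver 1→0: —

empty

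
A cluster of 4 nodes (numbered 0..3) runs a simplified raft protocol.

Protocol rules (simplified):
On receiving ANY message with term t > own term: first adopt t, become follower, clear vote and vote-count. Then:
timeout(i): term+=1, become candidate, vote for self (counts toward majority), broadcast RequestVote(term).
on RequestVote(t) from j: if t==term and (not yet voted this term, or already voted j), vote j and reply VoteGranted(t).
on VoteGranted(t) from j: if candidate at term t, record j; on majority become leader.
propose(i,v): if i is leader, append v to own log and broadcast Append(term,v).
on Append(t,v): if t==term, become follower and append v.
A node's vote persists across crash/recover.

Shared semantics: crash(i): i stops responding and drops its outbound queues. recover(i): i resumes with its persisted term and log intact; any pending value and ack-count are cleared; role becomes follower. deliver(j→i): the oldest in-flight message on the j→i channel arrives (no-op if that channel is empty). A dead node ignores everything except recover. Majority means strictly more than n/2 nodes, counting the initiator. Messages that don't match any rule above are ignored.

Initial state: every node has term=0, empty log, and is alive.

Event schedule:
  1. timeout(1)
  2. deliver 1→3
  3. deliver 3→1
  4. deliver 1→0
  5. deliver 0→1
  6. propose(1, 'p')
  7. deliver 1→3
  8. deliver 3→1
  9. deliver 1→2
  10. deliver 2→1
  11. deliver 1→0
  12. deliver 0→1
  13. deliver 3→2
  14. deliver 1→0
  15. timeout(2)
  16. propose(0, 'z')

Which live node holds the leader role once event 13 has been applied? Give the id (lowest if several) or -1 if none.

1

e1 timeout(1): 1[cand,t=1,-]
e2 deliver 1→3: 3[foll,t=1,-]
e3 deliver 3→1: ·
e4 deliver 1→0: 0[foll,t=1,-]
e5 deliver 0→1: 1[lead,t=1,-]
e6 propose(1,'p'): 1[lead,t=1,p]
e7 deliver 1→3: 3[foll,t=1,p]
e8 deliver 3→1: ·
e9 deliver 1→2: 2[foll,t=1,-]
e10 deliver 2→1: ·
e11 deliver 1→0: 0[foll,t=1,p]
e12 deliver 0→1: ·
e13 deliver 3→2: ·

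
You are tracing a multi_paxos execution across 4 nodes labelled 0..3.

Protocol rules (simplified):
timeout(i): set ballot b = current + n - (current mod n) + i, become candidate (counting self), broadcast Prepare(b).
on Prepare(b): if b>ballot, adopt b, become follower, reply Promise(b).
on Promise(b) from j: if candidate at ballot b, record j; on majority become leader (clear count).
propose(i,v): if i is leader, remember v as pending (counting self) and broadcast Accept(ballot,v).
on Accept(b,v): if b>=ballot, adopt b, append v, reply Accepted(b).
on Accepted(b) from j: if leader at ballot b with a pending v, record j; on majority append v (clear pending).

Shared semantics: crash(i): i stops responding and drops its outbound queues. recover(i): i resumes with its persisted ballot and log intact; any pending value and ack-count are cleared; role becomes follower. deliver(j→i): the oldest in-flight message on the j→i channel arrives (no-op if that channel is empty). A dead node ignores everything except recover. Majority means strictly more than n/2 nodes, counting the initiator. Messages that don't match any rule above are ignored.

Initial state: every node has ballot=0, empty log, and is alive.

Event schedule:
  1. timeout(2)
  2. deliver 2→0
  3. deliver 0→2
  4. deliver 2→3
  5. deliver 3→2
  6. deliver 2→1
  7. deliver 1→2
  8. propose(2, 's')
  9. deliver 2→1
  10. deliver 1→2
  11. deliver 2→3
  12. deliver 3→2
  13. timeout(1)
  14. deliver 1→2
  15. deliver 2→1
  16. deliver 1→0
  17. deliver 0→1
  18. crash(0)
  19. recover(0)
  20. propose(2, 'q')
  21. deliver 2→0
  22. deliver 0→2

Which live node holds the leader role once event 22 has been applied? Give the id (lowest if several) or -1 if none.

1

step 1 timeout(2): 2={cand,b=6,log=-}
step 2 deliver 2→0: 0={foll,b=6,log=-}
step 3 deliver 0→2: —
step 4 deliver 2→3: 3={foll,b=6,log=-}
step 5 deliver 3→2: 2={lead,b=6,log=-}
step 6 deliver 2→1: 1={foll,b=6,log=-}
step 7 deliver 1→2: —
step 8 propose(2,'s'): —
step 9 deliver 2→1: 1={foll,b=6,log=s}
step 10 deliver 1→2: —
step 11 deliver 2→3: 3={foll,b=6,log=s}
step 12 deliver 3→2: 2={lead,b=6,log=s}
step 13 timeout(1): 1={cand,b=9,log=s}
step 14 deliver 1→2: 2={foll,b=9,log=s}
step 15 deliver 2→1: —
step 16 deliver 1→0: 0={foll,b=9,log=-}
step 17 deliver 0→1: 1={lead,b=9,log=s}
step 18 crash(0): 0={✗foll,b=9,log=-}
step 19 recover(0): 0={foll,b=9,log=-}
step 20 propose(2,'q'): —
step 21 deliver 2→0: —
step 22 deliver 0→2: —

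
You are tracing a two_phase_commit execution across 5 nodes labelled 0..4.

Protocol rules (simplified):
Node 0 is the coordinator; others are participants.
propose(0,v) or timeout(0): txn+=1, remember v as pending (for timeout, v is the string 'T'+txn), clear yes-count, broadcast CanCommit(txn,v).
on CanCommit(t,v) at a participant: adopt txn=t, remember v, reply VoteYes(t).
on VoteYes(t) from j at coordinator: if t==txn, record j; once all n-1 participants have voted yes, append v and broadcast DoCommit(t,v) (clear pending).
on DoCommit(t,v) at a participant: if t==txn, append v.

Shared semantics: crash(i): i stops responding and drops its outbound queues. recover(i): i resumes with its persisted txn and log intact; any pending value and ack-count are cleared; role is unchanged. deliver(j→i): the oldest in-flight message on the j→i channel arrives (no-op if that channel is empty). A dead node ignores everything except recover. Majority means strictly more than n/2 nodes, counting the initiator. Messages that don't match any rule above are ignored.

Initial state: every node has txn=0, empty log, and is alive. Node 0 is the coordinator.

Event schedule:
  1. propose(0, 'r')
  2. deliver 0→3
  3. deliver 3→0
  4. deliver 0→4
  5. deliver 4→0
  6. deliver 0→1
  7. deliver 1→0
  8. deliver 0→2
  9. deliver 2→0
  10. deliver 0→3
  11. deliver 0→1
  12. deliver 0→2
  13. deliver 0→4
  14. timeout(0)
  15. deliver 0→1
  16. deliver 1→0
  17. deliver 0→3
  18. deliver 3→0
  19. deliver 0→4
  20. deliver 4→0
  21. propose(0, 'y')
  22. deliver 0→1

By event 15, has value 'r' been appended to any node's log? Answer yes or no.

yes

e1 propose(0,'r'): 0[coor,t=1,-]
e2 deliver 0→3: 3[part,t=1,-]
e3 deliver 3→0: ·
e4 deliver 0→4: 4[part,t=1,-]
e5 deliver 4→0: ·
e6 deliver 0→1: 1[part,t=1,-]
e7 deliver 1→0: ·
e8 deliver 0→2: 2[part,t=1,-]
e9 deliver 2→0: 0[coor,t=1,r]
e10 deliver 0→3: 3[part,t=1,r]
e11 deliver 0→1: 1[part,t=1,r]
e12 deliver 0→2: 2[part,t=1,r]
e13 deliver 0→4: 4[part,t=1,r]
e14 timeout(0): 0[coor,t=2,r]
e15 deliver 0→1: 1[part,t=2,r]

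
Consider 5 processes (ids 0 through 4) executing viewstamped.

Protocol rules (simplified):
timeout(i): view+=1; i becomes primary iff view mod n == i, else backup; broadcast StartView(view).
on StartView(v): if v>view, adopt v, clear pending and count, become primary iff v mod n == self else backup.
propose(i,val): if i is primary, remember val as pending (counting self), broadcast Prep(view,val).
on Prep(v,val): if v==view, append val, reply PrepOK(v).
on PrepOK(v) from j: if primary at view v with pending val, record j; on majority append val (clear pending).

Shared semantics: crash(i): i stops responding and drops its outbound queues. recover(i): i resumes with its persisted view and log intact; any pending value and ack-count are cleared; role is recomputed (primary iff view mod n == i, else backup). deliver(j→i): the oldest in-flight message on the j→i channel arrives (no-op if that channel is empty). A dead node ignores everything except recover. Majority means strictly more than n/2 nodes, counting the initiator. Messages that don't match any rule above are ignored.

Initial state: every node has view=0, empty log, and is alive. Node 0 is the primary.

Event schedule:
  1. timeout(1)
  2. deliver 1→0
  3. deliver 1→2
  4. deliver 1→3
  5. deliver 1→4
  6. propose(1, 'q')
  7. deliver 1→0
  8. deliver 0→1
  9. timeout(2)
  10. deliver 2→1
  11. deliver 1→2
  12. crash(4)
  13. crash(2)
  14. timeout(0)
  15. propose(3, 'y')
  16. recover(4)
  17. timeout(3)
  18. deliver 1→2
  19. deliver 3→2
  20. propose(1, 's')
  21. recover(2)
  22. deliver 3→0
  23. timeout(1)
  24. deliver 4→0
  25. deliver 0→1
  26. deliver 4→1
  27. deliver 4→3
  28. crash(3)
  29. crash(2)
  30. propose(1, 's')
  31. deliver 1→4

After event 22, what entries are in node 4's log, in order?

empty

[1] timeout(1) → N1(prim v1 [-])
[2] deliver 1→0 → N0(back v1 [-])
[3] deliver 1→2 → N2(back v1 [-])
[4] deliver 1→3 → N3(back v1 [-])
[5] deliver 1→4 → N4(back v1 [-])
[6] propose(1,'q') → ∅
[7] deliver 1→0 → N0(back v1 [q])
[8] deliver 0→1 → ∅
[9] timeout(2) → N2(prim v2 [-])
[10] deliver 2→1 → N1(back v2 [-])
[11] deliver 1→2 → ∅
[12] crash(4) → N4(✗back v1 [-])
[13] crash(2) → N2(✗prim v2 [-])
[14] timeout(0) → N0(back v2 [q])
[15] propose(3,'y') → ∅
[16] recover(4) → N4(back v1 [-])
[17] timeout(3) → N3(back v2 [-])
[18] deliver 1→2 → ∅
[19] deliver 3→2 → ∅
[20] propose(1,'s') → ∅
[21] recover(2) → N2(prim v2 [-])
[22] deliver 3→0 → ∅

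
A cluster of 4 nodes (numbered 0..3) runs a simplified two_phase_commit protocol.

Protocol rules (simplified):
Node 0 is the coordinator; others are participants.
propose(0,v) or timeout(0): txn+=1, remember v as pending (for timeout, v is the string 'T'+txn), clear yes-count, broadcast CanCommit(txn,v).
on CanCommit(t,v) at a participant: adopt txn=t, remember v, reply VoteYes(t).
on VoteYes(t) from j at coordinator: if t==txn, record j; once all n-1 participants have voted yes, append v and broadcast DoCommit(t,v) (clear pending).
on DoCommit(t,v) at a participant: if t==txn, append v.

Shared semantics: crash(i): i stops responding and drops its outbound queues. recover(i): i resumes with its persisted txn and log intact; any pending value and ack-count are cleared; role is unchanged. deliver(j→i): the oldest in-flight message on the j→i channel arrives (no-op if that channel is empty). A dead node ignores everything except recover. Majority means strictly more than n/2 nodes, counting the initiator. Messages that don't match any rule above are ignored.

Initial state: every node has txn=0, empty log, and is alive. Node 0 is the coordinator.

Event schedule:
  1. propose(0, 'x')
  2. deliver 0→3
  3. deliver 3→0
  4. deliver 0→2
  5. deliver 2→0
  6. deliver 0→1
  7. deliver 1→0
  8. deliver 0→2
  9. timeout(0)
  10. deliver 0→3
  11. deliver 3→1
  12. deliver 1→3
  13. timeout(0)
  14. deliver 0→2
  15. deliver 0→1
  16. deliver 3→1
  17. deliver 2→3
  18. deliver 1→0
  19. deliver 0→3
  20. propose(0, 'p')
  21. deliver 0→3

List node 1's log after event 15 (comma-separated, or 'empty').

[1] propose(0,'x') → N0(coor t1 [-])
[2] deliver 0→3 → N3(part t1 [-])
[3] deliver 3→0 → ∅
[4] deliver 0→2 → N2(part t1 [-])
[5] deliver 2→0 → ∅
[6] deliver 0→1 → N1(part t1 [-])
[7] deliver 1→0 → N0(coor t1 [x])
[8] deliver 0→2 → N2(part t1 [x])
[9] timeout(0) → N0(coor t2 [x])
[10] deliver 0→3 → N3(part t1 [x])
[11] deliver 3→1 → ∅
[12] deliver 1→3 → ∅
[13] timeout(0) → N0(coor t3 [x])
[14] deliver 0→2 → N2(part t2 [x])
[15] deliver 0→1 → N1(part t1 [x])

x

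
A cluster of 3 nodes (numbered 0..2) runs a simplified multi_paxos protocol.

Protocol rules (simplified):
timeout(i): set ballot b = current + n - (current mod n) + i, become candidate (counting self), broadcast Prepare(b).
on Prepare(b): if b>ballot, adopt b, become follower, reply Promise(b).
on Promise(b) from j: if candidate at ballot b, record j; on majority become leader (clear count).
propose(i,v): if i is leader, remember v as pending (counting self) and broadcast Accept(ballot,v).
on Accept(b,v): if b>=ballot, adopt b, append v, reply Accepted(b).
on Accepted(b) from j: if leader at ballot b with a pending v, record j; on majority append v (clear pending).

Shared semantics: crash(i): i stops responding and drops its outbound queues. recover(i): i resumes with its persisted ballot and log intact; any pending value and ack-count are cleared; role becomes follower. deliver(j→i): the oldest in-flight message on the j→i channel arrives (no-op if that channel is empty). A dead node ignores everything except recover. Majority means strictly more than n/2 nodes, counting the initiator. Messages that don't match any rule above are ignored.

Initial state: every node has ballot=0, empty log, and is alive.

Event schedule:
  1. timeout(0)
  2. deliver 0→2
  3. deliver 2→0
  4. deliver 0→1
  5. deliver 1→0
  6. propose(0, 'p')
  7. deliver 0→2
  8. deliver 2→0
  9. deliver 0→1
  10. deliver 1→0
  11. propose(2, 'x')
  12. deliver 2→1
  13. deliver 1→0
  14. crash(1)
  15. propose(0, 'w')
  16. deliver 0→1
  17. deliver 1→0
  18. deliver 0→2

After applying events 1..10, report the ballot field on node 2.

3

1. timeout(0):  <0:cand b3 ->
2. deliver 0→2:  <2:foll b3 ->
3. deliver 2→0:  <0:lead b3 ->
4. deliver 0→1:  <1:foll b3 ->
5. deliver 1→0:  nop
6. propose(0,'p'):  nop
7. deliver 0→2:  <2:foll b3 p>
8. deliver 2→0:  <0:lead b3 p>
9. deliver 0→1:  <1:foll b3 p>
10. deliver 1→0:  nop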